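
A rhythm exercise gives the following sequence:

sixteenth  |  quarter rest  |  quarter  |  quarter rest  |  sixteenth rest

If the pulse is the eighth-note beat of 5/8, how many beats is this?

One eighth-note beat = 2 sixteenth notes.
Express everything in sixteenth notes: sixteenth = 1; quarter rest = 4; quarter = 4; quarter rest = 4; sixteenth rest = 1.
Altogether 1 + 4 + 4 + 4 + 1 = 14.
14 ÷ 2 = 7 beats.

7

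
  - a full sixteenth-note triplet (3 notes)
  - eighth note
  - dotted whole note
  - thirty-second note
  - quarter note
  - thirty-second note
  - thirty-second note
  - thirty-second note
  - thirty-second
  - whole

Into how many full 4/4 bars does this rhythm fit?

One bar of 4/4 = 32 thirty-second notes.
Convert each value to thirty-second notes: a full sixteenth-note triplet (3 notes) (three triplet sixteenths span one eighth) = 4; eighth note = 4; dotted whole note = 48; thirty-second note = 1; quarter note = 8; thirty-second note = 1; thirty-second note = 1; thirty-second note = 1; thirty-second = 1; whole = 32.
Adding: 4 + 4 + 48 + 1 + 8 + 1 + 1 + 1 + 1 + 32 = 101.
101 ÷ 32 = 3 complete bars with 5 left over.

3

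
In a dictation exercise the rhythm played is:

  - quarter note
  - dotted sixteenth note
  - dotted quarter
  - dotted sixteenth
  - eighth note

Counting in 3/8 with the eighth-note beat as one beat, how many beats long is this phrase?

One eighth-note beat = 4 thirty-second notes.
In thirty-second notes: quarter note = 8; dotted sixteenth note = 3; dotted quarter = 12; dotted sixteenth = 3; eighth note = 4.
Altogether 8 + 3 + 12 + 3 + 4 = 30.
30 ÷ 4 = 7.5 beats.

7.5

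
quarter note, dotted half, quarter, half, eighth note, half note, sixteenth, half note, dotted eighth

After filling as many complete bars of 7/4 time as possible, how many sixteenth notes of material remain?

22

One bar of 7/4 = 28 sixteenth notes.
Each duration in sixteenth notes: quarter note = 4; dotted half = 12; quarter = 4; half = 8; eighth note = 2; half note = 8; sixteenth = 1; half note = 8; dotted eighth = 3.
Sum: 4 + 12 + 4 + 8 + 2 + 8 + 1 + 8 + 3 = 50.
50 ÷ 28 = 1 complete bar with 22 sixteenth notes remaining.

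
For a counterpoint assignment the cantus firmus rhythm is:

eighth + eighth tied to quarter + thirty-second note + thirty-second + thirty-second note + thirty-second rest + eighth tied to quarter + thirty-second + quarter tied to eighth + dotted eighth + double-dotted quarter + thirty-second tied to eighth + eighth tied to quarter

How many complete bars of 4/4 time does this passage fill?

2

One bar of 4/4 = 32 thirty-second notes.
Express everything in thirty-second notes: eighth = 4; eighth tied to quarter (eighth + quarter) = 12; thirty-second note = 1; thirty-second = 1; thirty-second note = 1; thirty-second rest = 1; eighth tied to quarter (eighth + quarter) = 12; thirty-second = 1; quarter tied to eighth (quarter + eighth) = 12; dotted eighth = 6; double-dotted quarter = 14; thirty-second tied to eighth (thirty-second + eighth) = 5; eighth tied to quarter (eighth + quarter) = 12.
Sum: 4 + 12 + 1 + 1 + 1 + 1 + 12 + 1 + 12 + 6 + 14 + 5 + 12 = 82.
82 ÷ 32 = 2 complete bars with 18 left over.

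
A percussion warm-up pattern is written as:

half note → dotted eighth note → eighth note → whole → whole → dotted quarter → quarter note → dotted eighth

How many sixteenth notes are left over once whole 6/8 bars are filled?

10

One bar of 6/8 = 12 sixteenth notes.
Each duration in sixteenth notes: half note = 8; dotted eighth note = 3; eighth note = 2; whole = 16; whole = 16; dotted quarter = 6; quarter note = 4; dotted eighth = 3.
Sum: 8 + 3 + 2 + 16 + 16 + 6 + 4 + 3 = 58.
58 ÷ 12 = 4 complete bars with 10 sixteenth notes remaining.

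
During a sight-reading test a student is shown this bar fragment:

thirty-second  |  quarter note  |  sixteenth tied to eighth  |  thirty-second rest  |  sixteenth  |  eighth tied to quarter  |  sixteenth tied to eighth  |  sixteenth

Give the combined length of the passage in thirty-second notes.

38

Working in thirty-second notes: thirty-second = 1; quarter note = 8; sixteenth tied to eighth (sixteenth + eighth) = 6; thirty-second rest = 1; sixteenth = 2; eighth tied to quarter (eighth + quarter) = 12; sixteenth tied to eighth (sixteenth + eighth) = 6; sixteenth = 2.
Sum: 1 + 8 + 6 + 1 + 2 + 12 + 6 + 2 = 38 thirty-second notes.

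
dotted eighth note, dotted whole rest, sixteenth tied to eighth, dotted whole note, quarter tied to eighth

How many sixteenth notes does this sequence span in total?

60

In sixteenth notes: dotted eighth note = 3; dotted whole rest = 24; sixteenth tied to eighth (sixteenth + eighth) = 3; dotted whole note = 24; quarter tied to eighth (quarter + eighth) = 6.
Sum: 3 + 24 + 3 + 24 + 6 = 60 sixteenth notes.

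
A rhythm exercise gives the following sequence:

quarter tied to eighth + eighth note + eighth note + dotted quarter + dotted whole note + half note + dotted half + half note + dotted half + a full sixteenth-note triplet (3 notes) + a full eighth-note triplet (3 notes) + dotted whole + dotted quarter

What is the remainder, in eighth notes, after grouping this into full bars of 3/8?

One bar of 3/8 = 3 eighth notes.
Express everything in eighth notes: quarter tied to eighth (quarter + eighth) = 3; eighth note = 1; eighth note = 1; dotted quarter = 3; dotted whole note = 12; half note = 4; dotted half = 6; half note = 4; dotted half = 6; a full sixteenth-note triplet (3 notes) (three triplet sixteenths span one eighth) = 1; a full eighth-note triplet (3 notes) (three triplet eighths span one quarter) = 2; dotted whole = 12; dotted quarter = 3.
Altogether 3 + 1 + 1 + 3 + 12 + 4 + 6 + 4 + 6 + 1 + 2 + 12 + 3 = 58.
58 ÷ 3 = 19 complete bars with 1 eighth note remaining.

1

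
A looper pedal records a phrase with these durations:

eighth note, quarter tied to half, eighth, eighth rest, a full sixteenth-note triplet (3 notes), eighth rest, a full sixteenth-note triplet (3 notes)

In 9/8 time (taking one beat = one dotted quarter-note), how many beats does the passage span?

4

One dotted quarter-note beat = 3 eighth notes.
Express everything in eighth notes: eighth note = 1; quarter tied to half (quarter + half) = 6; eighth = 1; eighth rest = 1; a full sixteenth-note triplet (3 notes) (three triplet sixteenths span one eighth) = 1; eighth rest = 1; a full sixteenth-note triplet (3 notes) (three triplet sixteenths span one eighth) = 1.
Sum: 1 + 6 + 1 + 1 + 1 + 1 + 1 = 12.
12 ÷ 3 = 4 beats.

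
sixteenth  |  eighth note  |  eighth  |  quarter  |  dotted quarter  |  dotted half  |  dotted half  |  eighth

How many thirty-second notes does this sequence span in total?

82

In thirty-second notes: sixteenth = 2; eighth note = 4; eighth = 4; quarter = 8; dotted quarter = 12; dotted half = 24; dotted half = 24; eighth = 4.
Sum: 2 + 4 + 4 + 8 + 12 + 24 + 24 + 4 = 82 thirty-second notes.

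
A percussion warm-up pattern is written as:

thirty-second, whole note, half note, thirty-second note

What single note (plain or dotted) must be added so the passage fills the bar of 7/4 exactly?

The bar of 7/4 = 56 thirty-second notes.
Working in thirty-second notes: thirty-second = 1; whole note = 32; half note = 16; thirty-second note = 1.
Altogether 1 + 32 + 16 + 1 = 50.
Remaining: 56 − 50 = 6 thirty-second notes, which is a dotted eighth note.

dotted eighth note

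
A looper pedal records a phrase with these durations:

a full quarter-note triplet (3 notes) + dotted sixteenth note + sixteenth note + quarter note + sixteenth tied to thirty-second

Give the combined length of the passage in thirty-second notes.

Working in thirty-second notes: a full quarter-note triplet (3 notes) (three triplet quarters span one half) = 16; dotted sixteenth note = 3; sixteenth note = 2; quarter note = 8; sixteenth tied to thirty-second (sixteenth + thirty-second) = 3.
Sum: 16 + 3 + 2 + 8 + 3 = 32 thirty-second notes.

32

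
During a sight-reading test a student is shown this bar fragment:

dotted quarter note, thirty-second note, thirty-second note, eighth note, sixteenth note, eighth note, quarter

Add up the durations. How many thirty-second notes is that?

32

Express everything in thirty-second notes: dotted quarter note = 12; thirty-second note = 1; thirty-second note = 1; eighth note = 4; sixteenth note = 2; eighth note = 4; quarter = 8.
Sum: 12 + 1 + 1 + 4 + 2 + 4 + 8 = 32 thirty-second notes.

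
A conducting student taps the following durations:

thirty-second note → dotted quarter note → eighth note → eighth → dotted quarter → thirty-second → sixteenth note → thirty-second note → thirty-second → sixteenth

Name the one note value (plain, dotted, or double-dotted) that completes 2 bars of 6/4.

2 bars of 6/4 = 96 thirty-second notes.
Convert each value to thirty-second notes: thirty-second note = 1; dotted quarter note = 12; eighth note = 4; eighth = 4; dotted quarter = 12; thirty-second = 1; sixteenth note = 2; thirty-second note = 1; thirty-second = 1; sixteenth = 2.
Total: 1 + 12 + 4 + 4 + 12 + 1 + 2 + 1 + 1 + 2 = 40.
Remaining: 96 − 40 = 56 thirty-second notes, which is a double-dotted whole note.

double-dotted whole note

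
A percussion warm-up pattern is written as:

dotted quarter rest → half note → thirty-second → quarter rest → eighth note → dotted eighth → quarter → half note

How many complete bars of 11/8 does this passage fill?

1

One bar of 11/8 = 44 thirty-second notes.
Each duration in thirty-second notes: dotted quarter rest = 12; half note = 16; thirty-second = 1; quarter rest = 8; eighth note = 4; dotted eighth = 6; quarter = 8; half note = 16.
Total: 12 + 16 + 1 + 8 + 4 + 6 + 8 + 16 = 71.
71 ÷ 44 = 1 complete bar with 27 left over.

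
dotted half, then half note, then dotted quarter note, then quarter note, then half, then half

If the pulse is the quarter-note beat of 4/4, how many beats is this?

11.5

One quarter-note beat = 2 eighth notes.
Each duration in eighth notes: dotted half = 6; half note = 4; dotted quarter note = 3; quarter note = 2; half = 4; half = 4.
Sum: 6 + 4 + 3 + 2 + 4 + 4 = 23.
23 ÷ 2 = 11.5 beats.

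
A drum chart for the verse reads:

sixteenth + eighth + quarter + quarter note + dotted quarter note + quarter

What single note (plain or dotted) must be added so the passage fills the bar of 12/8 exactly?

The bar of 12/8 = 24 sixteenth notes.
Convert each value to sixteenth notes: sixteenth = 1; eighth = 2; quarter = 4; quarter note = 4; dotted quarter note = 6; quarter = 4.
Total: 1 + 2 + 4 + 4 + 6 + 4 = 21.
Remaining: 24 − 21 = 3 sixteenth notes, which is a dotted eighth note.

dotted eighth note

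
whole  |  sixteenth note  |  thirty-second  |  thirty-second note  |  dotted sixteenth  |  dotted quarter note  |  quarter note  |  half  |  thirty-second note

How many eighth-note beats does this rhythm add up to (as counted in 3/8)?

One eighth-note beat = 4 thirty-second notes.
Express everything in thirty-second notes: whole = 32; sixteenth note = 2; thirty-second = 1; thirty-second note = 1; dotted sixteenth = 3; dotted quarter note = 12; quarter note = 8; half = 16; thirty-second note = 1.
Altogether 32 + 2 + 1 + 1 + 3 + 12 + 8 + 16 + 1 = 76.
76 ÷ 4 = 19 beats.

19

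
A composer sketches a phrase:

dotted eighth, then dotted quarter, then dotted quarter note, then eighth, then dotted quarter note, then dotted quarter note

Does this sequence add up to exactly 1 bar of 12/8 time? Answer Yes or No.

No

One bar of 12/8 = 24 sixteenth notes.
Working in sixteenth notes: dotted eighth = 3; dotted quarter = 6; dotted quarter note = 6; eighth = 2; dotted quarter note = 6; dotted quarter note = 6.
Total: 3 + 6 + 6 + 2 + 6 + 6 = 29.
29 exceeds 24, so the answer is No.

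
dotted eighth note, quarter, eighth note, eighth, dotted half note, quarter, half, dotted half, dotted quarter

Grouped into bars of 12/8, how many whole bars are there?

2

One bar of 12/8 = 24 sixteenth notes.
Convert each value to sixteenth notes: dotted eighth note = 3; quarter = 4; eighth note = 2; eighth = 2; dotted half note = 12; quarter = 4; half = 8; dotted half = 12; dotted quarter = 6.
Adding: 3 + 4 + 2 + 2 + 12 + 4 + 8 + 12 + 6 = 53.
53 ÷ 24 = 2 complete bars with 5 left over.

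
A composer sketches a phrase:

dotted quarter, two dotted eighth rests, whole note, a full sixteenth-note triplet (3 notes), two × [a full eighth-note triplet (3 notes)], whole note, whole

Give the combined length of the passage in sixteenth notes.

Convert each value to sixteenth notes: dotted quarter = 6; dotted eighth rest = 3; dotted eighth rest = 3; whole note = 16; a full sixteenth-note triplet (3 notes) (three triplet sixteenths span one eighth) = 2; a full eighth-note triplet (3 notes) (three triplet eighths span one quarter) = 4; a full eighth-note triplet (3 notes) (three triplet eighths span one quarter) = 4; whole note = 16; whole = 16.
Sum: 6 + 3 + 3 + 16 + 2 + 4 + 4 + 16 + 16 = 70 sixteenth notes.

70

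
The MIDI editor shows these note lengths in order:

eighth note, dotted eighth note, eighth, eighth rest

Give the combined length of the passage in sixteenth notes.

9

In sixteenth notes: eighth note = 2; dotted eighth note = 3; eighth = 2; eighth rest = 2.
Altogether 2 + 3 + 2 + 2 = 9 sixteenth notes.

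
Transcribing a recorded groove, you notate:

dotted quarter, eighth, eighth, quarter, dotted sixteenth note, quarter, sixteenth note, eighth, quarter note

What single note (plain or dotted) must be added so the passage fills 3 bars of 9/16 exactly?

3 bars of 9/16 = 54 thirty-second notes.
Convert each value to thirty-second notes: dotted quarter = 12; eighth = 4; eighth = 4; quarter = 8; dotted sixteenth note = 3; quarter = 8; sixteenth note = 2; eighth = 4; quarter note = 8.
Sum: 12 + 4 + 4 + 8 + 3 + 8 + 2 + 4 + 8 = 53.
Remaining: 54 − 53 = 1 thirty-second note, which is a thirty-second note.

thirty-second note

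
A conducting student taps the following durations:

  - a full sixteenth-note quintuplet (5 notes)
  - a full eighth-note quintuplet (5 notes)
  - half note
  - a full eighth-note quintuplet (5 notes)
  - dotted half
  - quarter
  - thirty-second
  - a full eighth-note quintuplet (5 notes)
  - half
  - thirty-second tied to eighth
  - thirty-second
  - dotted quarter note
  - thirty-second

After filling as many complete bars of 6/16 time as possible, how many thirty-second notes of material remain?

One bar of 6/16 = 12 thirty-second notes.
In thirty-second notes: a full sixteenth-note quintuplet (5 notes) (five quintuplet sixteenths span one quarter) = 8; a full eighth-note quintuplet (5 notes) (five quintuplet eighths span one half) = 16; half note = 16; a full eighth-note quintuplet (5 notes) (five quintuplet eighths span one half) = 16; dotted half = 24; quarter = 8; thirty-second = 1; a full eighth-note quintuplet (5 notes) (five quintuplet eighths span one half) = 16; half = 16; thirty-second tied to eighth (thirty-second + eighth) = 5; thirty-second = 1; dotted quarter note = 12; thirty-second = 1.
Adding: 8 + 16 + 16 + 16 + 24 + 8 + 1 + 16 + 16 + 5 + 1 + 12 + 1 = 140.
140 ÷ 12 = 11 complete bars with 8 thirty-second notes remaining.

8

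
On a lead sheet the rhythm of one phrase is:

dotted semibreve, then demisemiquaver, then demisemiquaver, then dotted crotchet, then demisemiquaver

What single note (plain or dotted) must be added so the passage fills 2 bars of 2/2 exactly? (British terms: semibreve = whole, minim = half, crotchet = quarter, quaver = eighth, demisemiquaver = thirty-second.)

2 bars of 2/2 = 64 thirty-second notes.
Working in thirty-second notes: dotted semibreve = 48; demisemiquaver = 1; demisemiquaver = 1; dotted crotchet = 12; demisemiquaver = 1.
Total: 48 + 1 + 1 + 12 + 1 = 63.
Remaining: 64 − 63 = 1 thirty-second note, which is a thirty-second note.

thirty-second note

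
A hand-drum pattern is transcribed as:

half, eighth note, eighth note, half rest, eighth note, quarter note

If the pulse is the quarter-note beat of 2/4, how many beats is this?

6.5

One quarter-note beat = 2 eighth notes.
Working in eighth notes: half = 4; eighth note = 1; eighth note = 1; half rest = 4; eighth note = 1; quarter note = 2.
Total: 4 + 1 + 1 + 4 + 1 + 2 = 13.
13 ÷ 2 = 6.5 beats.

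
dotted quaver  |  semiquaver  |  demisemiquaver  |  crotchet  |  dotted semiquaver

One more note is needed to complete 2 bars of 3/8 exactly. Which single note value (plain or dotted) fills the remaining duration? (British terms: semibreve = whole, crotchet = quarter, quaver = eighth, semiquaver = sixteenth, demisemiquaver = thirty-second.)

eighth note

2 bars of 3/8 = 24 thirty-second notes.
In thirty-second notes: dotted quaver = 6; semiquaver = 2; demisemiquaver = 1; crotchet = 8; dotted semiquaver = 3.
Total: 6 + 2 + 1 + 8 + 3 = 20.
Remaining: 24 − 20 = 4 thirty-second notes, which is a eighth note.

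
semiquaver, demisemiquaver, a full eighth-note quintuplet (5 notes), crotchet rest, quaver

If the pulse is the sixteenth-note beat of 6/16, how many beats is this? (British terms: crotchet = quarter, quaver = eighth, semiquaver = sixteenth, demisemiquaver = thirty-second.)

One sixteenth-note beat = 2 thirty-second notes.
Convert each value to thirty-second notes: semiquaver = 2; demisemiquaver = 1; a full eighth-note quintuplet (5 notes) (five quintuplet eighths span one half) = 16; crotchet rest = 8; quaver = 4.
Adding: 2 + 1 + 16 + 8 + 4 = 31.
31 ÷ 2 = 15.5 beats.

15.5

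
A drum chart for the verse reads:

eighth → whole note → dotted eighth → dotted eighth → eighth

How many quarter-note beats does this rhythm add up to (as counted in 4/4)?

One quarter-note beat = 4 sixteenth notes.
Each duration in sixteenth notes: eighth = 2; whole note = 16; dotted eighth = 3; dotted eighth = 3; eighth = 2.
Total: 2 + 16 + 3 + 3 + 2 = 26.
26 ÷ 4 = 6.5 beats.

6.5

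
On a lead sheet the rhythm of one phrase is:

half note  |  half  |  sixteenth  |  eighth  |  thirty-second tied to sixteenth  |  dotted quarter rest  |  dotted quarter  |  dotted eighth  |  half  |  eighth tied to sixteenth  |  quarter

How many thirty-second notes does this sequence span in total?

101

In thirty-second notes: half note = 16; half = 16; sixteenth = 2; eighth = 4; thirty-second tied to sixteenth (thirty-second + sixteenth) = 3; dotted quarter rest = 12; dotted quarter = 12; dotted eighth = 6; half = 16; eighth tied to sixteenth (eighth + sixteenth) = 6; quarter = 8.
Altogether 16 + 16 + 2 + 4 + 3 + 12 + 12 + 6 + 16 + 6 + 8 = 101 thirty-second notes.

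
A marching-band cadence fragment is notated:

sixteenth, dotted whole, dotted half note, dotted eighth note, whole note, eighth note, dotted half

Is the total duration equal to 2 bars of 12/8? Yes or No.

No

One bar of 12/8 = 24 sixteenth notes, so 2 bars = 48.
In sixteenth notes: sixteenth = 1; dotted whole = 24; dotted half note = 12; dotted eighth note = 3; whole note = 16; eighth note = 2; dotted half = 12.
Sum: 1 + 24 + 12 + 3 + 16 + 2 + 12 = 70.
70 exceeds 48, so the answer is No.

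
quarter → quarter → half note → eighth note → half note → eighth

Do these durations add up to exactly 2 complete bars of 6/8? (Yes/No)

One bar of 6/8 = 6 eighth notes, so 2 bars = 12.
Each duration in eighth notes: quarter = 2; quarter = 2; half note = 4; eighth note = 1; half note = 4; eighth = 1.
Altogether 2 + 2 + 4 + 1 + 4 + 1 = 14.
14 exceeds 12, so the answer is No.

No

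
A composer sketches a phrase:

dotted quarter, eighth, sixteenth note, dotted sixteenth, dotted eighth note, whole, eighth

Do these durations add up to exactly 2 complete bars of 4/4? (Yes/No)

No

One bar of 4/4 = 32 thirty-second notes, so 2 bars = 64.
Working in thirty-second notes: dotted quarter = 12; eighth = 4; sixteenth note = 2; dotted sixteenth = 3; dotted eighth note = 6; whole = 32; eighth = 4.
Total: 12 + 4 + 2 + 3 + 6 + 32 + 4 = 63.
63 falls short of 64, so the answer is No.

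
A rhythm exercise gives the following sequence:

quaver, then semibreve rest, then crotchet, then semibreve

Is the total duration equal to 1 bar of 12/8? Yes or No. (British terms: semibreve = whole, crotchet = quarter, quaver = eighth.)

One bar of 12/8 = 12 eighth notes.
Each duration in eighth notes: quaver = 1; semibreve rest = 8; crotchet = 2; semibreve = 8.
Total: 1 + 8 + 2 + 8 = 19.
19 exceeds 12, so the answer is No.

No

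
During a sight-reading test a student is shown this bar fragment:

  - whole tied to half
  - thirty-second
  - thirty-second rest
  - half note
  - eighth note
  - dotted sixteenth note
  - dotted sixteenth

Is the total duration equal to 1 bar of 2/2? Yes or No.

One bar of 2/2 = 32 thirty-second notes.
Working in thirty-second notes: whole tied to half (whole + half) = 48; thirty-second = 1; thirty-second rest = 1; half note = 16; eighth note = 4; dotted sixteenth note = 3; dotted sixteenth = 3.
Altogether 48 + 1 + 1 + 16 + 4 + 3 + 3 = 76.
76 exceeds 32, so the answer is No.

No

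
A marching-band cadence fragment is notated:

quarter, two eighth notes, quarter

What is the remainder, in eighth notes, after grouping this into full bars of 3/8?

One bar of 3/8 = 3 eighth notes.
In eighth notes: quarter = 2; eighth note = 1; eighth note = 1; quarter = 2.
Altogether 2 + 1 + 1 + 2 = 6.
6 ÷ 3 = 2 complete bars with 0 eighth notes remaining.

0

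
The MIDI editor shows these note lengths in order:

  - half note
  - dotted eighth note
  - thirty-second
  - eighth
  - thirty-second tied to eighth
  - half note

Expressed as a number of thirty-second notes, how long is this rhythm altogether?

48

Convert each value to thirty-second notes: half note = 16; dotted eighth note = 6; thirty-second = 1; eighth = 4; thirty-second tied to eighth (thirty-second + eighth) = 5; half note = 16.
Total: 16 + 6 + 1 + 4 + 5 + 16 = 48 thirty-second notes.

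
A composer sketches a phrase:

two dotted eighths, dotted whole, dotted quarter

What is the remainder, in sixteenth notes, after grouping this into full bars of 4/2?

4

One bar of 4/2 = 32 sixteenth notes.
In sixteenth notes: dotted eighth = 3; dotted eighth = 3; dotted whole = 24; dotted quarter = 6.
Total: 3 + 3 + 24 + 6 = 36.
36 ÷ 32 = 1 complete bar with 4 sixteenth notes remaining.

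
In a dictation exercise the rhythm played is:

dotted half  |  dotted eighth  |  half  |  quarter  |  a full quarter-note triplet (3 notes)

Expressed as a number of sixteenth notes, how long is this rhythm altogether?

35

Express everything in sixteenth notes: dotted half = 12; dotted eighth = 3; half = 8; quarter = 4; a full quarter-note triplet (3 notes) (three triplet quarters span one half) = 8.
Sum: 12 + 3 + 8 + 4 + 8 = 35 sixteenth notes.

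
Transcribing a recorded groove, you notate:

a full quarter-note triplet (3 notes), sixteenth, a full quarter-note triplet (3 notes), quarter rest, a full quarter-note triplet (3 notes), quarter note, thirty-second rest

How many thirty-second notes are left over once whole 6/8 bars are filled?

One bar of 6/8 = 24 thirty-second notes.
Express everything in thirty-second notes: a full quarter-note triplet (3 notes) (three triplet quarters span one half) = 16; sixteenth = 2; a full quarter-note triplet (3 notes) (three triplet quarters span one half) = 16; quarter rest = 8; a full quarter-note triplet (3 notes) (three triplet quarters span one half) = 16; quarter note = 8; thirty-second rest = 1.
Total: 16 + 2 + 16 + 8 + 16 + 8 + 1 = 67.
67 ÷ 24 = 2 complete bars with 19 thirty-second notes remaining.

19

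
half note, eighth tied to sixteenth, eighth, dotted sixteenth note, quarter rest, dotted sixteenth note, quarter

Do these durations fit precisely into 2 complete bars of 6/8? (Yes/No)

One bar of 6/8 = 24 thirty-second notes, so 2 bars = 48.
In thirty-second notes: half note = 16; eighth tied to sixteenth (eighth + sixteenth) = 6; eighth = 4; dotted sixteenth note = 3; quarter rest = 8; dotted sixteenth note = 3; quarter = 8.
Total: 16 + 6 + 4 + 3 + 8 + 3 + 8 = 48.
48 equals 48, so the answer is Yes.

Yes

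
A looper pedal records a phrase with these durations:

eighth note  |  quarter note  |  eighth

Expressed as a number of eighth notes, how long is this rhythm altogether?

4

In eighth notes: eighth note = 1; quarter note = 2; eighth = 1.
Altogether 1 + 2 + 1 = 4 eighth notes.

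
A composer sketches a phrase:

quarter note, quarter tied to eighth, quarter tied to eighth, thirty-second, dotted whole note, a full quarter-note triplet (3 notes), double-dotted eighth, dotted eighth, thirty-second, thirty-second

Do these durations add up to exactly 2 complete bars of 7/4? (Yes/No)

One bar of 7/4 = 56 thirty-second notes, so 2 bars = 112.
In thirty-second notes: quarter note = 8; quarter tied to eighth (quarter + eighth) = 12; quarter tied to eighth (quarter + eighth) = 12; thirty-second = 1; dotted whole note = 48; a full quarter-note triplet (3 notes) (three triplet quarters span one half) = 16; double-dotted eighth = 7; dotted eighth = 6; thirty-second = 1; thirty-second = 1.
Total: 8 + 12 + 12 + 1 + 48 + 16 + 7 + 6 + 1 + 1 = 112.
112 equals 112, so the answer is Yes.

Yes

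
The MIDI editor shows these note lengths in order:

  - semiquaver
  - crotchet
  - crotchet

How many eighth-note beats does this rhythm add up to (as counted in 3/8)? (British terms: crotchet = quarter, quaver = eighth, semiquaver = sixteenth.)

4.5

One eighth-note beat = 2 sixteenth notes.
Convert each value to sixteenth notes: semiquaver = 1; crotchet = 4; crotchet = 4.
Total: 1 + 4 + 4 = 9.
9 ÷ 2 = 4.5 beats.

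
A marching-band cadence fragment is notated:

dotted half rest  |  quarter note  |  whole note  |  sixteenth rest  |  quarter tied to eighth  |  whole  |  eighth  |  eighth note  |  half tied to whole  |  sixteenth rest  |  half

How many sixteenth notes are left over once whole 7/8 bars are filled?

One bar of 7/8 = 14 sixteenth notes.
Express everything in sixteenth notes: dotted half rest = 12; quarter note = 4; whole note = 16; sixteenth rest = 1; quarter tied to eighth (quarter + eighth) = 6; whole = 16; eighth = 2; eighth note = 2; half tied to whole (half + whole) = 24; sixteenth rest = 1; half = 8.
Adding: 12 + 4 + 16 + 1 + 6 + 16 + 2 + 2 + 24 + 1 + 8 = 92.
92 ÷ 14 = 6 complete bars with 8 sixteenth notes remaining.

8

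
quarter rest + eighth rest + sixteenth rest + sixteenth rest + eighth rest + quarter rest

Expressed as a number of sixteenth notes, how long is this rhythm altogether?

14

Working in sixteenth notes: quarter rest = 4; eighth rest = 2; sixteenth rest = 1; sixteenth rest = 1; eighth rest = 2; quarter rest = 4.
Sum: 4 + 2 + 1 + 1 + 2 + 4 = 14 sixteenth notes.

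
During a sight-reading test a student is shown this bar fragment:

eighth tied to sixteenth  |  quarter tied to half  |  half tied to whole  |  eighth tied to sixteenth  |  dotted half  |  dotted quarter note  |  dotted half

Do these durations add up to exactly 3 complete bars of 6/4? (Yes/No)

Yes

One bar of 6/4 = 24 sixteenth notes, so 3 bars = 72.
Convert each value to sixteenth notes: eighth tied to sixteenth (eighth + sixteenth) = 3; quarter tied to half (quarter + half) = 12; half tied to whole (half + whole) = 24; eighth tied to sixteenth (eighth + sixteenth) = 3; dotted half = 12; dotted quarter note = 6; dotted half = 12.
Adding: 3 + 12 + 24 + 3 + 12 + 6 + 12 = 72.
72 equals 72, so the answer is Yes.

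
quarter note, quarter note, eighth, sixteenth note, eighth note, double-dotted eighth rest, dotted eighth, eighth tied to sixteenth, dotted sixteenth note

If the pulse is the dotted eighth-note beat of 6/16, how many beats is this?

8

One dotted eighth-note beat = 6 thirty-second notes.
In thirty-second notes: quarter note = 8; quarter note = 8; eighth = 4; sixteenth note = 2; eighth note = 4; double-dotted eighth rest = 7; dotted eighth = 6; eighth tied to sixteenth (eighth + sixteenth) = 6; dotted sixteenth note = 3.
Sum: 8 + 8 + 4 + 2 + 4 + 7 + 6 + 6 + 3 = 48.
48 ÷ 6 = 8 beats.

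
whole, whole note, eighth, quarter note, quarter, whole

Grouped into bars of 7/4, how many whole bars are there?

One bar of 7/4 = 14 eighth notes.
Convert each value to eighth notes: whole = 8; whole note = 8; eighth = 1; quarter note = 2; quarter = 2; whole = 8.
Total: 8 + 8 + 1 + 2 + 2 + 8 = 29.
29 ÷ 14 = 2 complete bars with 1 left over.

2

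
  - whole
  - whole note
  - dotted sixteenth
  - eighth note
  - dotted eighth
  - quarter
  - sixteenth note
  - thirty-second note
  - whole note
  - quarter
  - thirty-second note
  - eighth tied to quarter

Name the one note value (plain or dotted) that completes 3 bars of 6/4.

3 bars of 6/4 = 144 thirty-second notes.
Convert each value to thirty-second notes: whole = 32; whole note = 32; dotted sixteenth = 3; eighth note = 4; dotted eighth = 6; quarter = 8; sixteenth note = 2; thirty-second note = 1; whole note = 32; quarter = 8; thirty-second note = 1; eighth tied to quarter (eighth + quarter) = 12.
Adding: 32 + 32 + 3 + 4 + 6 + 8 + 2 + 1 + 32 + 8 + 1 + 12 = 141.
Remaining: 144 − 141 = 3 thirty-second notes, which is a dotted sixteenth note.

dotted sixteenth note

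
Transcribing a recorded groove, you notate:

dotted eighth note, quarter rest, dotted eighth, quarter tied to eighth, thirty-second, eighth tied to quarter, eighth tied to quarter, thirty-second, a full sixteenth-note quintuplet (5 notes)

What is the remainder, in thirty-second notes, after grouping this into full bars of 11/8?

22

One bar of 11/8 = 44 thirty-second notes.
Each duration in thirty-second notes: dotted eighth note = 6; quarter rest = 8; dotted eighth = 6; quarter tied to eighth (quarter + eighth) = 12; thirty-second = 1; eighth tied to quarter (eighth + quarter) = 12; eighth tied to quarter (eighth + quarter) = 12; thirty-second = 1; a full sixteenth-note quintuplet (5 notes) (five quintuplet sixteenths span one quarter) = 8.
Total: 6 + 8 + 6 + 12 + 1 + 12 + 12 + 1 + 8 = 66.
66 ÷ 44 = 1 complete bar with 22 thirty-second notes remaining.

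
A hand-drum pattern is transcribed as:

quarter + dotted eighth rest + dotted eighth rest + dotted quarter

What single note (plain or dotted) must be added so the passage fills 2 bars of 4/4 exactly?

whole note

2 bars of 4/4 = 32 sixteenth notes.
Express everything in sixteenth notes: quarter = 4; dotted eighth rest = 3; dotted eighth rest = 3; dotted quarter = 6.
Sum: 4 + 3 + 3 + 6 = 16.
Remaining: 32 − 16 = 16 sixteenth notes, which is a whole note.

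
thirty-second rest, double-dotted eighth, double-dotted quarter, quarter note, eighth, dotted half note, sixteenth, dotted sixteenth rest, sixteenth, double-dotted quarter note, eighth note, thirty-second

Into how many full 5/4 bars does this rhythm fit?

One bar of 5/4 = 40 thirty-second notes.
Convert each value to thirty-second notes: thirty-second rest = 1; double-dotted eighth = 7; double-dotted quarter = 14; quarter note = 8; eighth = 4; dotted half note = 24; sixteenth = 2; dotted sixteenth rest = 3; sixteenth = 2; double-dotted quarter note = 14; eighth note = 4; thirty-second = 1.
Total: 1 + 7 + 14 + 8 + 4 + 24 + 2 + 3 + 2 + 14 + 4 + 1 = 84.
84 ÷ 40 = 2 complete bars with 4 left over.

2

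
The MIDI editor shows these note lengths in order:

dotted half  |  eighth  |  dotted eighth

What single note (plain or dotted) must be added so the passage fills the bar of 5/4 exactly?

The bar of 5/4 = 20 sixteenth notes.
In sixteenth notes: dotted half = 12; eighth = 2; dotted eighth = 3.
Adding: 12 + 2 + 3 = 17.
Remaining: 20 − 17 = 3 sixteenth notes, which is a dotted eighth note.

dotted eighth note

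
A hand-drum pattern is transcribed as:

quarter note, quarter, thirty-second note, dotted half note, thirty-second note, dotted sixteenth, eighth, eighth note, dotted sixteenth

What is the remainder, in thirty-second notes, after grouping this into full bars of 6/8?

8

One bar of 6/8 = 24 thirty-second notes.
Each duration in thirty-second notes: quarter note = 8; quarter = 8; thirty-second note = 1; dotted half note = 24; thirty-second note = 1; dotted sixteenth = 3; eighth = 4; eighth note = 4; dotted sixteenth = 3.
Adding: 8 + 8 + 1 + 24 + 1 + 3 + 4 + 4 + 3 = 56.
56 ÷ 24 = 2 complete bars with 8 thirty-second notes remaining.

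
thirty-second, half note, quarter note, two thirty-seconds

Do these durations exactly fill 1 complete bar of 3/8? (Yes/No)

No

One bar of 3/8 = 12 thirty-second notes.
In thirty-second notes: thirty-second = 1; half note = 16; quarter note = 8; thirty-second = 1; thirty-second = 1.
Altogether 1 + 16 + 8 + 1 + 1 = 27.
27 exceeds 12, so the answer is No.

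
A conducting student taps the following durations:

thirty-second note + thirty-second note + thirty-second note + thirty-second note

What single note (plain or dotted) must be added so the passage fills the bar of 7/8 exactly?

The bar of 7/8 = 28 thirty-second notes.
Working in thirty-second notes: thirty-second note = 1; thirty-second note = 1; thirty-second note = 1; thirty-second note = 1.
Altogether 1 + 1 + 1 + 1 = 4.
Remaining: 28 − 4 = 24 thirty-second notes, which is a dotted half note.

dotted half note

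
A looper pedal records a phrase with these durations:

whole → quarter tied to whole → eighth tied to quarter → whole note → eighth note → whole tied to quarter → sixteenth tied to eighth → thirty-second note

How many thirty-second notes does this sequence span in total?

167

Each duration in thirty-second notes: whole = 32; quarter tied to whole (quarter + whole) = 40; eighth tied to quarter (eighth + quarter) = 12; whole note = 32; eighth note = 4; whole tied to quarter (whole + quarter) = 40; sixteenth tied to eighth (sixteenth + eighth) = 6; thirty-second note = 1.
Altogether 32 + 40 + 12 + 32 + 4 + 40 + 6 + 1 = 167 thirty-second notes.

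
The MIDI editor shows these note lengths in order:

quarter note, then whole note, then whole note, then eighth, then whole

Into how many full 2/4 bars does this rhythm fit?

One bar of 2/4 = 4 eighth notes.
Convert each value to eighth notes: quarter note = 2; whole note = 8; whole note = 8; eighth = 1; whole = 8.
Altogether 2 + 8 + 8 + 1 + 8 = 27.
27 ÷ 4 = 6 complete bars with 3 left over.

6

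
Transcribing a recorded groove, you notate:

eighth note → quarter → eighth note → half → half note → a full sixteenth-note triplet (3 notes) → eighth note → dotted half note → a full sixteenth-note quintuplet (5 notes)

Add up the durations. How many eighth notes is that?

22

Express everything in eighth notes: eighth note = 1; quarter = 2; eighth note = 1; half = 4; half note = 4; a full sixteenth-note triplet (3 notes) (three triplet sixteenths span one eighth) = 1; eighth note = 1; dotted half note = 6; a full sixteenth-note quintuplet (5 notes) (five quintuplet sixteenths span one quarter) = 2.
Sum: 1 + 2 + 1 + 4 + 4 + 1 + 1 + 6 + 2 = 22 eighth notes.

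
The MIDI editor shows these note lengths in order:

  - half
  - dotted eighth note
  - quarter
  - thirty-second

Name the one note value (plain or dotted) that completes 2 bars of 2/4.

2 bars of 2/4 = 32 thirty-second notes.
Working in thirty-second notes: half = 16; dotted eighth note = 6; quarter = 8; thirty-second = 1.
Adding: 16 + 6 + 8 + 1 = 31.
Remaining: 32 − 31 = 1 thirty-second note, which is a thirty-second note.

thirty-second note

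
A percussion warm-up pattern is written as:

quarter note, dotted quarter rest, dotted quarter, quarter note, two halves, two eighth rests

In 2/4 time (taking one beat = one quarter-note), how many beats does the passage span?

10

One quarter-note beat = 2 eighth notes.
In eighth notes: quarter note = 2; dotted quarter rest = 3; dotted quarter = 3; quarter note = 2; half = 4; half = 4; eighth rest = 1; eighth rest = 1.
Total: 2 + 3 + 3 + 2 + 4 + 4 + 1 + 1 = 20.
20 ÷ 2 = 10 beats.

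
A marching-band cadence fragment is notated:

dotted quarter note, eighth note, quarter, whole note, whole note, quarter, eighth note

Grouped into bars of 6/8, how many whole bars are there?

One bar of 6/8 = 6 eighth notes.
Working in eighth notes: dotted quarter note = 3; eighth note = 1; quarter = 2; whole note = 8; whole note = 8; quarter = 2; eighth note = 1.
Altogether 3 + 1 + 2 + 8 + 8 + 2 + 1 = 25.
25 ÷ 6 = 4 complete bars with 1 left over.

4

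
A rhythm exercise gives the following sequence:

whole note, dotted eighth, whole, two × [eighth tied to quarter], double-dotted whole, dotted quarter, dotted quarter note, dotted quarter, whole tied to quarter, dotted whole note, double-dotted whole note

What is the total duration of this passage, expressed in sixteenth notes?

165

Each duration in sixteenth notes: whole note = 16; dotted eighth = 3; whole = 16; eighth tied to quarter (eighth + quarter) = 6; eighth tied to quarter (eighth + quarter) = 6; double-dotted whole = 28; dotted quarter = 6; dotted quarter note = 6; dotted quarter = 6; whole tied to quarter (whole + quarter) = 20; dotted whole note = 24; double-dotted whole note = 28.
Adding: 16 + 3 + 16 + 6 + 6 + 28 + 6 + 6 + 6 + 20 + 24 + 28 = 165 sixteenth notes.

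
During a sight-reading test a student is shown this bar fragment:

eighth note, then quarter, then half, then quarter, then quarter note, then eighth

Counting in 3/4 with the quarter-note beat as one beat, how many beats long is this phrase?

6

One quarter-note beat = 2 eighth notes.
In eighth notes: eighth note = 1; quarter = 2; half = 4; quarter = 2; quarter note = 2; eighth = 1.
Total: 1 + 2 + 4 + 2 + 2 + 1 = 12.
12 ÷ 2 = 6 beats.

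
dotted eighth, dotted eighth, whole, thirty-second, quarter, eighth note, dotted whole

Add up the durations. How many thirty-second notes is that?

105

Working in thirty-second notes: dotted eighth = 6; dotted eighth = 6; whole = 32; thirty-second = 1; quarter = 8; eighth note = 4; dotted whole = 48.
Altogether 6 + 6 + 32 + 1 + 8 + 4 + 48 = 105 thirty-second notes.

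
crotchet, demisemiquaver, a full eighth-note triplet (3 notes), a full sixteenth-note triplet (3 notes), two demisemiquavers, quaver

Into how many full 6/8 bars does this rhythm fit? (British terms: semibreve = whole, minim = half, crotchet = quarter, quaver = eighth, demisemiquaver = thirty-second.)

One bar of 6/8 = 24 thirty-second notes.
Each duration in thirty-second notes: crotchet = 8; demisemiquaver = 1; a full eighth-note triplet (3 notes) (three triplet eighths span one quarter) = 8; a full sixteenth-note triplet (3 notes) (three triplet sixteenths span one eighth) = 4; demisemiquaver = 1; demisemiquaver = 1; quaver = 4.
Total: 8 + 1 + 8 + 4 + 1 + 1 + 4 = 27.
27 ÷ 24 = 1 complete bar with 3 left over.

1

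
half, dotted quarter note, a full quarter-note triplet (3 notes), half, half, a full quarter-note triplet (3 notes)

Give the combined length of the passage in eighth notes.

23

Each duration in eighth notes: half = 4; dotted quarter note = 3; a full quarter-note triplet (3 notes) (three triplet quarters span one half) = 4; half = 4; half = 4; a full quarter-note triplet (3 notes) (three triplet quarters span one half) = 4.
Sum: 4 + 3 + 4 + 4 + 4 + 4 = 23 eighth notes.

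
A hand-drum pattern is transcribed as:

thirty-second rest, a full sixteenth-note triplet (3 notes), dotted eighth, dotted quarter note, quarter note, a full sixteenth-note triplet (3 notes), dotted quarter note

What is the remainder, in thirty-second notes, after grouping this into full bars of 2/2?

15

One bar of 2/2 = 32 thirty-second notes.
In thirty-second notes: thirty-second rest = 1; a full sixteenth-note triplet (3 notes) (three triplet sixteenths span one eighth) = 4; dotted eighth = 6; dotted quarter note = 12; quarter note = 8; a full sixteenth-note triplet (3 notes) (three triplet sixteenths span one eighth) = 4; dotted quarter note = 12.
Altogether 1 + 4 + 6 + 12 + 8 + 4 + 12 = 47.
47 ÷ 32 = 1 complete bar with 15 thirty-second notes remaining.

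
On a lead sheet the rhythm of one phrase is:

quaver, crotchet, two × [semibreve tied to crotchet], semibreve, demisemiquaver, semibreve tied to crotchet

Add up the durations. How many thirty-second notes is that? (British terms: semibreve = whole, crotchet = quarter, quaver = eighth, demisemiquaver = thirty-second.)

165

Express everything in thirty-second notes: quaver = 4; crotchet = 8; semibreve tied to crotchet (semibreve + crotchet) = 40; semibreve tied to crotchet (semibreve + crotchet) = 40; semibreve = 32; demisemiquaver = 1; semibreve tied to crotchet (semibreve + crotchet) = 40.
Adding: 4 + 8 + 40 + 40 + 32 + 1 + 40 = 165 thirty-second notes.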